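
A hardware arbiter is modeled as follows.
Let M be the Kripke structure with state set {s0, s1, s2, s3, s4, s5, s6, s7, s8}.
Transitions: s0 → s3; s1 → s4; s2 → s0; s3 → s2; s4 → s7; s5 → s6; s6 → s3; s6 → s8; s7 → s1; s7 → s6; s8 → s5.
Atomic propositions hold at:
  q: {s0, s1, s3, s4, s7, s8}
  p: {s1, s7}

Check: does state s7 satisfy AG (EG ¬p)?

No

Sat(¬p) = {s0, s2, s3, s4, s5, s6, s8}
EG ¬p: greatest fixpoint, start Z0 = {s0, s2, s3, s4, s5, s6, s8}, keep only states in Sat with some successor in Z. Z1 = {s0, s2, s3, s5, s6, s8}; fixed.
Sat(EG ¬p) = {s0, s2, s3, s5, s6, s8}
AG (EG ¬p): greatest fixpoint, start Z0 = {s0, s2, s3, s5, s6, s8}, keep only states in Sat with every successor in Z. Already a fixed point.
Sat(AG (EG ¬p)) = {s0, s2, s3, s5, s6, s8}
s7 ∉ Sat(AG (EG ¬p)) = {s0, s2, s3, s5, s6, s8}, so the formula does not hold at s7.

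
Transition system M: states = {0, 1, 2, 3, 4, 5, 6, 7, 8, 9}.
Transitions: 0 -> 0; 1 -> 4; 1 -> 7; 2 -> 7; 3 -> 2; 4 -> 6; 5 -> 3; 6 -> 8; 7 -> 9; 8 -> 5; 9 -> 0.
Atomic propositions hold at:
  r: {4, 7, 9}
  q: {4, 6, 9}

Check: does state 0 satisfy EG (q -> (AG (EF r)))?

Yes

EF r: least fixpoint, start Z0 = {4, 7, 9}, add states with some successor in Z. Z1 = {1, 2, 4, 7, 9}; Z2 = {1, 2, 3, 4, 7, 9}; Z3 = {1, 2, 3, 4, 5, 7, 9}; Z4 = {1, 2, 3, 4, 5, 7, 8, 9}; Z5 = {1, 2, 3, 4, 5, 6, 7, 8, 9}; fixed.
Sat(EF r) = {1, 2, 3, 4, 5, 6, 7, 8, 9}
AG (EF r): greatest fixpoint, start Z0 = {1, 2, 3, 4, 5, 6, 7, 8, 9}, keep only states in Sat with every successor in Z. Z1 = {1, 2, 3, 4, 5, 6, 7, 8}; Z2 = {1, 2, 3, 4, 5, 6, 8}; Z3 = {3, 4, 5, 6, 8}; Z4 = {4, 5, 6, 8}; Z5 = {4, 6, 8}; Z6 = {4, 6}; Z7 = {4}; Z8 = ∅; fixed.
Sat(AG (EF r)) = ∅
Sat(q -> (AG (EF r))) = {0, 1, 2, 3, 5, 7, 8}
EG (q -> (AG (EF r))): greatest fixpoint, start Z0 = {0, 1, 2, 3, 5, 7, 8}, keep only states in Sat with some successor in Z. Z1 = {0, 1, 2, 3, 5, 8}; Z2 = {0, 3, 5, 8}; Z3 = {0, 5, 8}; Z4 = {0, 8}; Z5 = {0}; fixed.
Sat(EG (q -> (AG (EF r)))) = {0}
0 ∈ Sat(EG (q -> (AG (EF r)))) = {0}, so the formula holds at 0.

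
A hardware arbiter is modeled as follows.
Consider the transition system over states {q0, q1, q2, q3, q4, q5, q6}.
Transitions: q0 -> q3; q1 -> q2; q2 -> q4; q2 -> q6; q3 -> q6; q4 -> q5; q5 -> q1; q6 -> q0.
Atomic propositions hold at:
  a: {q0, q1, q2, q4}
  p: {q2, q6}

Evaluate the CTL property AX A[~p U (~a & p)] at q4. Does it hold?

Sat(~p) = {q0, q1, q3, q4, q5}
Sat(~a) = {q3, q5, q6}
Sat(~a & p) = {q6}
A[~p U (~a & p)]: least fixpoint, start Z0 = Sat((~a & p)) = {q6}, add states in Sat(~p) with every successor in Z. Z1 = {q3, q6}; Z2 = {q0, q3, q6}; fixed.
Sat(A[~p U (~a & p)]) = {q0, q3, q6}
Sat(AX A[~p U (~a & p)]) = {s : every successor in {q0, q3, q6}} = {q0, q3, q6}
q4 ∉ Sat(AX A[~p U (~a & p)]) = {q0, q3, q6}, so the formula does not hold at q4.

No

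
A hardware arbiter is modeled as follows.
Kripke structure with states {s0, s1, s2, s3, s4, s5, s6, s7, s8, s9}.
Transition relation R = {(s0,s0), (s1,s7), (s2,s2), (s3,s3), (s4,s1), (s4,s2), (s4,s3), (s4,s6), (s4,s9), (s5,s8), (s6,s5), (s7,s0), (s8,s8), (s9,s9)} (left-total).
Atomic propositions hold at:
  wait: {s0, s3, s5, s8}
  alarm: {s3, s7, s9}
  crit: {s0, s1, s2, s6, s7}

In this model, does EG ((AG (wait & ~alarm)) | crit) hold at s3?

Sat(~alarm) = {s0, s1, s2, s4, s5, s6, s8}
Sat(wait & ~alarm) = {s0, s5, s8}
AG (wait & ~alarm): greatest fixpoint, start Z0 = {s0, s5, s8}, keep only states in Sat with every successor in Z. Already a fixed point.
Sat(AG (wait & ~alarm)) = {s0, s5, s8}
Sat((AG (wait & ~alarm)) | crit) = {s0, s1, s2, s5, s6, s7, s8}
EG ((AG (wait & ~alarm)) | crit): greatest fixpoint, start Z0 = {s0, s1, s2, s5, s6, s7, s8}, keep only states in Sat with some successor in Z. Already a fixed point.
Sat(EG ((AG (wait & ~alarm)) | crit)) = {s0, s1, s2, s5, s6, s7, s8}
s3 ∉ Sat(EG ((AG (wait & ~alarm)) | crit)) = {s0, s1, s2, s5, s6, s7, s8}, so the formula does not hold at s3.

No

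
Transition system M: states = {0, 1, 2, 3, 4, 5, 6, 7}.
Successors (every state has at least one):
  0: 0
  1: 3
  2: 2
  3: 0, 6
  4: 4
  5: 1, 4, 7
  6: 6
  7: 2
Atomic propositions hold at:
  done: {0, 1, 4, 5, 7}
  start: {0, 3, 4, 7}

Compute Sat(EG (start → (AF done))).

AF done: least fixpoint, start Z0 = {0, 1, 4, 5, 7}, add states with every successor in Z. Already a fixed point.
Sat(AF done) = {0, 1, 4, 5, 7}
Sat(start → (AF done)) = {0, 1, 2, 4, 5, 6, 7}
EG (start → (AF done)): greatest fixpoint, start Z0 = {0, 1, 2, 4, 5, 6, 7}, keep only states in Sat with some successor in Z. Z1 = {0, 2, 4, 5, 6, 7}; fixed.
Sat(EG (start → (AF done))) = {0, 2, 4, 5, 6, 7}

{0, 2, 4, 5, 6, 7}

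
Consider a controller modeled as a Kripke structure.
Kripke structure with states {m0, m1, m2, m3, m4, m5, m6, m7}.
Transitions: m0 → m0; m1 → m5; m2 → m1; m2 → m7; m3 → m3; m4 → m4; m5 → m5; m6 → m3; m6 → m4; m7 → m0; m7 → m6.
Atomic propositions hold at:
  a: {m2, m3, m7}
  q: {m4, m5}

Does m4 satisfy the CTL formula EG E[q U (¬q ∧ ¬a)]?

Sat(¬q) = {m0, m1, m2, m3, m6, m7}
Sat(¬a) = {m0, m1, m4, m5, m6}
Sat(¬q ∧ ¬a) = {m0, m1, m6}
E[q U (¬q ∧ ¬a)]: least fixpoint, start Z0 = Sat((¬q ∧ ¬a)) = {m0, m1, m6}, add states in Sat(q) with some successor in Z. Already a fixed point.
Sat(E[q U (¬q ∧ ¬a)]) = {m0, m1, m6}
EG E[q U (¬q ∧ ¬a)]: greatest fixpoint, start Z0 = {m0, m1, m6}, keep only states in Sat with some successor in Z. Z1 = {m0}; fixed.
Sat(EG E[q U (¬q ∧ ¬a)]) = {m0}
m4 ∉ Sat(EG E[q U (¬q ∧ ¬a)]) = {m0}, so the formula does not hold at m4.

No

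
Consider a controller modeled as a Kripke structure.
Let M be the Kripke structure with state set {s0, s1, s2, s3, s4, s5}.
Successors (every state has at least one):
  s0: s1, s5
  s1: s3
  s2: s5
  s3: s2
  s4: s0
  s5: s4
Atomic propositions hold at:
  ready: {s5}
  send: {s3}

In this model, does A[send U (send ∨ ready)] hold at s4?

No

Sat(send ∨ ready) = {s3, s5}
A[send U (send ∨ ready)]: least fixpoint, start Z0 = Sat((send ∨ ready)) = {s3, s5}, add states in Sat(send) with every successor in Z. Already a fixed point.
Sat(A[send U (send ∨ ready)]) = {s3, s5}
s4 ∉ Sat(A[send U (send ∨ ready)]) = {s3, s5}, so the formula does not hold at s4.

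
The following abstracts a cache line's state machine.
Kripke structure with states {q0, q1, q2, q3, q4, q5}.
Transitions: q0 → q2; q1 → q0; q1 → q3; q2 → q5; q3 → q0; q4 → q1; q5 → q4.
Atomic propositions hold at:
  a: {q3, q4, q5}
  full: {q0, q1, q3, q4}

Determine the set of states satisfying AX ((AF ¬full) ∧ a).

Sat(¬full) = {q2, q5}
AF ¬full: least fixpoint, start Z0 = {q2, q5}, add states with every successor in Z. Z1 = {q0, q2, q5}; Z2 = {q0, q2, q3, q5}; Z3 = {q0, q1, q2, q3, q5}; Z4 = {q0, q1, q2, q3, q4, q5}; fixed.
Sat(AF ¬full) = {q0, q1, q2, q3, q4, q5}
Sat((AF ¬full) ∧ a) = {q3, q4, q5}
Sat(AX ((AF ¬full) ∧ a)) = {s : every successor in {q3, q4, q5}} = {q2, q5}

{q2, q5}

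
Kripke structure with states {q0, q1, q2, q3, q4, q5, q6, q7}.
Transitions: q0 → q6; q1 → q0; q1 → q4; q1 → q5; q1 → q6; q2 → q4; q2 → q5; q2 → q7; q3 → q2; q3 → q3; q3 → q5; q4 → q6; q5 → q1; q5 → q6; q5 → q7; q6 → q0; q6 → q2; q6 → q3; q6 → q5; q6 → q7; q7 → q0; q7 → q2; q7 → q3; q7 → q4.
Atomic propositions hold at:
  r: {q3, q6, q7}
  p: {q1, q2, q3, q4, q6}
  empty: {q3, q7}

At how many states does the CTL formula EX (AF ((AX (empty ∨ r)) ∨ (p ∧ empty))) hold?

Sat(empty ∨ r) = {q3, q6, q7}
Sat(AX (empty ∨ r)) = {s : every successor in {q3, q6, q7}} = {q0, q4}
Sat(p ∧ empty) = {q3}
Sat((AX (empty ∨ r)) ∨ (p ∧ empty)) = {q0, q3, q4}
AF ((AX (empty ∨ r)) ∨ (p ∧ empty)): least fixpoint, start Z0 = {q0, q3, q4}, add states with every successor in Z. Already a fixed point.
Sat(AF ((AX (empty ∨ r)) ∨ (p ∧ empty))) = {q0, q3, q4}
Sat(EX (AF ((AX (empty ∨ r)) ∨ (p ∧ empty)))) = {s : some successor in {q0, q3, q4}} = {q1, q2, q3, q6, q7}
|Sat(EX (AF ((AX (empty ∨ r)) ∨ (p ∧ empty))))| = |{q1, q2, q3, q6, q7}| = 5.

5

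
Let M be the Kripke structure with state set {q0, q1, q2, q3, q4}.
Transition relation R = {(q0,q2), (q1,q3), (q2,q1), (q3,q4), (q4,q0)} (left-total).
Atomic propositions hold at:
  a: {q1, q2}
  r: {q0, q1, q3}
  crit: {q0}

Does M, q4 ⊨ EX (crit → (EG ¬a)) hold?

Sat(¬a) = {q0, q3, q4}
EG ¬a: greatest fixpoint, start Z0 = {q0, q3, q4}, keep only states in Sat with some successor in Z. Z1 = {q3, q4}; Z2 = {q3}; Z3 = ∅; fixed.
Sat(EG ¬a) = ∅
Sat(crit → (EG ¬a)) = {q1, q2, q3, q4}
Sat(EX (crit → (EG ¬a))) = {s : some successor in {q1, q2, q3, q4}} = {q0, q1, q2, q3}
q4 ∉ Sat(EX (crit → (EG ¬a))) = {q0, q1, q2, q3}, so the formula does not hold at q4.

No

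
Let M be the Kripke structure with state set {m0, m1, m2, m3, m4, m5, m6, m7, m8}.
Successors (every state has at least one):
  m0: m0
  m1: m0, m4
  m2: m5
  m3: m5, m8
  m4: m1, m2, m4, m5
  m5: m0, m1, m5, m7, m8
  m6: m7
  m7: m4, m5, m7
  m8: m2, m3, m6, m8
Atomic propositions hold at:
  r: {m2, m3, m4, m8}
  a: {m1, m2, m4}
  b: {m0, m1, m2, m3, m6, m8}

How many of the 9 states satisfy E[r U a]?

E[r U a]: least fixpoint, start Z0 = Sat(a) = {m1, m2, m4}, add states in Sat(r) with some successor in Z. Z1 = {m1, m2, m4, m8}; Z2 = {m1, m2, m3, m4, m8}; fixed.
Sat(E[r U a]) = {m1, m2, m3, m4, m8}
|Sat(E[r U a])| = |{m1, m2, m3, m4, m8}| = 5.

5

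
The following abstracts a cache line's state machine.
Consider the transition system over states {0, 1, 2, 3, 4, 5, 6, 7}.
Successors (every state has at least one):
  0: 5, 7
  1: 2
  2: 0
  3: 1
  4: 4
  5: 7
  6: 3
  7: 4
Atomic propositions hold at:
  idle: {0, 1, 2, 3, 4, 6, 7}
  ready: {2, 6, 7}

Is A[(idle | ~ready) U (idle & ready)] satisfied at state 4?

Sat(~ready) = {0, 1, 3, 4, 5}
Sat(idle | ~ready) = {0, 1, 2, 3, 4, 5, 6, 7}
Sat(idle & ready) = {2, 6, 7}
A[(idle | ~ready) U (idle & ready)]: least fixpoint, start Z0 = Sat((idle & ready)) = {2, 6, 7}, add states in Sat(idle | ~ready) with every successor in Z. Z1 = {1, 2, 5, 6, 7}; Z2 = {0, 1, 2, 3, 5, 6, 7}; fixed.
Sat(A[(idle | ~ready) U (idle & ready)]) = {0, 1, 2, 3, 5, 6, 7}
4 ∉ Sat(A[(idle | ~ready) U (idle & ready)]) = {0, 1, 2, 3, 5, 6, 7}, so the formula does not hold at 4.

No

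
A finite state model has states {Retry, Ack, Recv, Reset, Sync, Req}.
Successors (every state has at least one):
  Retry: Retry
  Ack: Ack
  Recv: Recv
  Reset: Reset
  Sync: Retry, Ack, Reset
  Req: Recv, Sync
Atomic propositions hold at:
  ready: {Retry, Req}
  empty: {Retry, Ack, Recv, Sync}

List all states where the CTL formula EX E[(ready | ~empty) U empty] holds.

{Retry, Ack, Recv, Sync, Req}

Sat(~empty) = {Reset, Req}
Sat(ready | ~empty) = {Retry, Reset, Req}
E[(ready | ~empty) U empty]: least fixpoint, start Z0 = Sat(empty) = {Retry, Ack, Recv, Sync}, add states in Sat(ready | ~empty) with some successor in Z. Z1 = {Retry, Ack, Recv, Sync, Req}; fixed.
Sat(E[(ready | ~empty) U empty]) = {Retry, Ack, Recv, Sync, Req}
Sat(EX E[(ready | ~empty) U empty]) = {s : some successor in {Retry, Ack, Recv, Sync, Req}} = {Retry, Ack, Recv, Sync, Req}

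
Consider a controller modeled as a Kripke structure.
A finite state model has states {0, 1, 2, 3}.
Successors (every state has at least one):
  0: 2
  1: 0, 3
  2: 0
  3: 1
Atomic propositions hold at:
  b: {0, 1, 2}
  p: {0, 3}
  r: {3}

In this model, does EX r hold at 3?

No

Sat(EX r) = {s : some successor in {3}} = {1}
3 ∉ Sat(EX r) = {1}, so the formula does not hold at 3.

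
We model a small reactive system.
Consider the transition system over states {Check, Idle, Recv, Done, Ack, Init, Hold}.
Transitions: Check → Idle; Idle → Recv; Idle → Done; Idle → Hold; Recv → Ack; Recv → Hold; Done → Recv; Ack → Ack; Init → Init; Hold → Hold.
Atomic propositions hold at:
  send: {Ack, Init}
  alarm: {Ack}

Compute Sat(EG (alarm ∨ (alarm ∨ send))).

Sat(alarm ∨ send) = {Ack, Init}
Sat(alarm ∨ (alarm ∨ send)) = {Ack, Init}
EG (alarm ∨ (alarm ∨ send)): greatest fixpoint, start Z0 = {Ack, Init}, keep only states in Sat with some successor in Z. Already a fixed point.
Sat(EG (alarm ∨ (alarm ∨ send))) = {Ack, Init}

{Ack, Init}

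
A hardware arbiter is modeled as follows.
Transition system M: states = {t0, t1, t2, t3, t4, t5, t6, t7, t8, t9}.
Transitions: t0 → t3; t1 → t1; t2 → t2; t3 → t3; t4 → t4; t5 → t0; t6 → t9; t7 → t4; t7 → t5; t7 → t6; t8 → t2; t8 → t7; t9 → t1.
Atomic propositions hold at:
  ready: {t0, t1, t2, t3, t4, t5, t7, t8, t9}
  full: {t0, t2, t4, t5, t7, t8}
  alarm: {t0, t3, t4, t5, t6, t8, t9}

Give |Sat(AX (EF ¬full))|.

Sat(¬full) = {t1, t3, t6, t9}
EF ¬full: least fixpoint, start Z0 = {t1, t3, t6, t9}, add states with some successor in Z. Z1 = {t0, t1, t3, t6, t7, t9}; Z2 = {t0, t1, t3, t5, t6, t7, t8, t9}; fixed.
Sat(EF ¬full) = {t0, t1, t3, t5, t6, t7, t8, t9}
Sat(AX (EF ¬full)) = {s : every successor in {t0, t1, t3, t5, t6, t7, t8, t9}} = {t0, t1, t3, t5, t6, t9}
|Sat(AX (EF ¬full))| = |{t0, t1, t3, t5, t6, t9}| = 6.

6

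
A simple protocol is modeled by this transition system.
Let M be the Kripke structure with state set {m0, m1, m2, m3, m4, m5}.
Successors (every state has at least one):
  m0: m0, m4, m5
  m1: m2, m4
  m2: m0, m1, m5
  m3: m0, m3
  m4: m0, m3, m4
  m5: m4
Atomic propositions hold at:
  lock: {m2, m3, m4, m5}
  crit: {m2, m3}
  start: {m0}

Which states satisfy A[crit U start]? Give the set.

A[crit U start]: least fixpoint, start Z0 = Sat(start) = {m0}, add states in Sat(crit) with every successor in Z. Already a fixed point.
Sat(A[crit U start]) = {m0}

{m0}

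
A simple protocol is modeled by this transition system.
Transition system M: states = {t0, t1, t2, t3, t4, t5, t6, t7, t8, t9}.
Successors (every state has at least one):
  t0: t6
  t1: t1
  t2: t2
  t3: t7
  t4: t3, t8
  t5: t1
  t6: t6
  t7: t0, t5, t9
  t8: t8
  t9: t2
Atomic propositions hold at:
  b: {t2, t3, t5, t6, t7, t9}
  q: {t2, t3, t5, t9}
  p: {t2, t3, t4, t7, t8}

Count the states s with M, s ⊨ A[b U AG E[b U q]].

2

E[b U q]: least fixpoint, start Z0 = Sat(q) = {t2, t3, t5, t9}, add states in Sat(b) with some successor in Z. Z1 = {t2, t3, t5, t7, t9}; fixed.
Sat(E[b U q]) = {t2, t3, t5, t7, t9}
AG E[b U q]: greatest fixpoint, start Z0 = {t2, t3, t5, t7, t9}, keep only states in Sat with every successor in Z. Z1 = {t2, t3, t9}; Z2 = {t2, t9}; fixed.
Sat(AG E[b U q]) = {t2, t9}
A[b U AG E[b U q]]: least fixpoint, start Z0 = Sat(AG E[b U q]) = {t2, t9}, add states in Sat(b) with every successor in Z. Already a fixed point.
Sat(A[b U AG E[b U q]]) = {t2, t9}
|Sat(A[b U AG E[b U q]])| = |{t2, t9}| = 2.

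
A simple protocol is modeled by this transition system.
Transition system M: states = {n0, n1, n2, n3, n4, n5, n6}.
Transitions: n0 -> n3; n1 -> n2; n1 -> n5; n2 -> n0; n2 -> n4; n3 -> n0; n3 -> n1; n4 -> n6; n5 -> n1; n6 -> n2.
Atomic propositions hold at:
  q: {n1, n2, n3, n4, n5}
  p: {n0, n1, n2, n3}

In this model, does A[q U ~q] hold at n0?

Yes

Sat(~q) = {n0, n6}
A[q U ~q]: least fixpoint, start Z0 = Sat(~q) = {n0, n6}, add states in Sat(q) with every successor in Z. Z1 = {n0, n4, n6}; Z2 = {n0, n2, n4, n6}; fixed.
Sat(A[q U ~q]) = {n0, n2, n4, n6}
n0 ∈ Sat(A[q U ~q]) = {n0, n2, n4, n6}, so the formula holds at n0.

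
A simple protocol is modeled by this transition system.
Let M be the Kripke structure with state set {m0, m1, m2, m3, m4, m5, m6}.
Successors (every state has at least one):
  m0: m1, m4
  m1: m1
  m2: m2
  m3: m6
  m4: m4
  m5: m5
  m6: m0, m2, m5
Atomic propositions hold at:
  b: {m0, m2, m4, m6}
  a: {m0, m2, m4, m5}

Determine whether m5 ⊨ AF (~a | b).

No

Sat(~a) = {m1, m3, m6}
Sat(~a | b) = {m0, m1, m2, m3, m4, m6}
AF (~a | b): least fixpoint, start Z0 = {m0, m1, m2, m3, m4, m6}, add states with every successor in Z. Already a fixed point.
Sat(AF (~a | b)) = {m0, m1, m2, m3, m4, m6}
m5 ∉ Sat(AF (~a | b)) = {m0, m1, m2, m3, m4, m6}, so the formula does not hold at m5.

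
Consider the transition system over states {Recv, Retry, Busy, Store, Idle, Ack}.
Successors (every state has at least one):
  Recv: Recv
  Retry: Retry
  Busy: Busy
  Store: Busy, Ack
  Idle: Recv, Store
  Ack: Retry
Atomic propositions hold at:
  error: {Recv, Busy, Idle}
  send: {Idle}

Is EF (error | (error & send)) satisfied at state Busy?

Yes

Sat(error & send) = {Idle}
Sat(error | (error & send)) = {Recv, Busy, Idle}
EF (error | (error & send)): least fixpoint, start Z0 = {Recv, Busy, Idle}, add states with some successor in Z. Z1 = {Recv, Busy, Store, Idle}; fixed.
Sat(EF (error | (error & send))) = {Recv, Busy, Store, Idle}
Busy ∈ Sat(EF (error | (error & send))) = {Recv, Busy, Store, Idle}, so the formula holds at Busy.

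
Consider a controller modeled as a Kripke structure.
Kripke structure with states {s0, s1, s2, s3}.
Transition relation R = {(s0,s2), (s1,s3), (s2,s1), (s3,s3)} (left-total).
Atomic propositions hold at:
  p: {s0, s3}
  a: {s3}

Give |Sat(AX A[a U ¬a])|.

Sat(¬a) = {s0, s1, s2}
A[a U ¬a]: least fixpoint, start Z0 = Sat(¬a) = {s0, s1, s2}, add states in Sat(a) with every successor in Z. Already a fixed point.
Sat(A[a U ¬a]) = {s0, s1, s2}
Sat(AX A[a U ¬a]) = {s : every successor in {s0, s1, s2}} = {s0, s2}
|Sat(AX A[a U ¬a])| = |{s0, s2}| = 2.

2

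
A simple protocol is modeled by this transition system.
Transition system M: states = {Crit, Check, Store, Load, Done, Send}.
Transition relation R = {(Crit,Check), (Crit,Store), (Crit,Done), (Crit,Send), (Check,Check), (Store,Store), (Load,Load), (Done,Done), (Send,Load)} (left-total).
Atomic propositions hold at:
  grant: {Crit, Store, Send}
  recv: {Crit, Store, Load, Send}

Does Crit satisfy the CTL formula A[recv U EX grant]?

Yes

Sat(EX grant) = {s : some successor in {Crit, Store, Send}} = {Crit, Store}
A[recv U EX grant]: least fixpoint, start Z0 = Sat(EX grant) = {Crit, Store}, add states in Sat(recv) with every successor in Z. Already a fixed point.
Sat(A[recv U EX grant]) = {Crit, Store}
Crit ∈ Sat(A[recv U EX grant]) = {Crit, Store}, so the formula holds at Crit.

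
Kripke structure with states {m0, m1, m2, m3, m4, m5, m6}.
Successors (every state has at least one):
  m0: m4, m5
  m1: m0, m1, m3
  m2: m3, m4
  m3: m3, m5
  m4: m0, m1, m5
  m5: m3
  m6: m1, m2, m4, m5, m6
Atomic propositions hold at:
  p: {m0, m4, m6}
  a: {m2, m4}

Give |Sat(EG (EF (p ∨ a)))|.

Sat(p ∨ a) = {m0, m2, m4, m6}
EF (p ∨ a): least fixpoint, start Z0 = {m0, m2, m4, m6}, add states with some successor in Z. Z1 = {m0, m1, m2, m4, m6}; fixed.
Sat(EF (p ∨ a)) = {m0, m1, m2, m4, m6}
EG (EF (p ∨ a)): greatest fixpoint, start Z0 = {m0, m1, m2, m4, m6}, keep only states in Sat with some successor in Z. Already a fixed point.
Sat(EG (EF (p ∨ a))) = {m0, m1, m2, m4, m6}
|Sat(EG (EF (p ∨ a)))| = |{m0, m1, m2, m4, m6}| = 5.

5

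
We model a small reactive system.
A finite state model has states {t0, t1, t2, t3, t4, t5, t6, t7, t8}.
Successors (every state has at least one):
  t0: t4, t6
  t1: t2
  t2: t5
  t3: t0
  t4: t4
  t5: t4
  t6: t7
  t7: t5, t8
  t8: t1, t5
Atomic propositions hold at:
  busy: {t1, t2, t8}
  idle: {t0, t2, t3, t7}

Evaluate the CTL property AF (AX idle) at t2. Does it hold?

No

Sat(AX idle) = {s : every successor in {t0, t2, t3, t7}} = {t1, t3, t6}
AF (AX idle): least fixpoint, start Z0 = {t1, t3, t6}, add states with every successor in Z. Already a fixed point.
Sat(AF (AX idle)) = {t1, t3, t6}
t2 ∉ Sat(AF (AX idle)) = {t1, t3, t6}, so the formula does not hold at t2.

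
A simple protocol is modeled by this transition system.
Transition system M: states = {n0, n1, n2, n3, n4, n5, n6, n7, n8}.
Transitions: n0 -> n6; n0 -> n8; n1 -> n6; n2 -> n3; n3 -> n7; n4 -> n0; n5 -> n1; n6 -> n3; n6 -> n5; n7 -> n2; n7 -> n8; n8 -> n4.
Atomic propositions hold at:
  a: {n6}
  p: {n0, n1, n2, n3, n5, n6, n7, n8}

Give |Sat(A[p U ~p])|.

Sat(~p) = {n4}
A[p U ~p]: least fixpoint, start Z0 = Sat(~p) = {n4}, add states in Sat(p) with every successor in Z. Z1 = {n4, n8}; fixed.
Sat(A[p U ~p]) = {n4, n8}
|Sat(A[p U ~p])| = |{n4, n8}| = 2.

2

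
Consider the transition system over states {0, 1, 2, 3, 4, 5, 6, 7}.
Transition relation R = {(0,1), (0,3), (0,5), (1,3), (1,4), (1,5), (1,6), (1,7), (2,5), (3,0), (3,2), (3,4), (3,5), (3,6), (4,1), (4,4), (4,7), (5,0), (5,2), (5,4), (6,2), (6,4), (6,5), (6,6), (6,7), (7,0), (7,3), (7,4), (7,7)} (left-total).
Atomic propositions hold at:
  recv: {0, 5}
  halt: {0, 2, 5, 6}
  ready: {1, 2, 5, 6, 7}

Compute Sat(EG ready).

{1, 2, 5, 6, 7}

EG ready: greatest fixpoint, start Z0 = {1, 2, 5, 6, 7}, keep only states in Sat with some successor in Z. Already a fixed point.
Sat(EG ready) = {1, 2, 5, 6, 7}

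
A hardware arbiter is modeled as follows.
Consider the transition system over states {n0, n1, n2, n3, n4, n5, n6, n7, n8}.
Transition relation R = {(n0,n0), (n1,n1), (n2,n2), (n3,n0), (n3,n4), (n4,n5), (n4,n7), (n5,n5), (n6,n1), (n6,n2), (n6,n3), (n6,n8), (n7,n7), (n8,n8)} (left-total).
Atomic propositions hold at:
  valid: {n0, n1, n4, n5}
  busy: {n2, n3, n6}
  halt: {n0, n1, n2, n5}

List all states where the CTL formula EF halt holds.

{n0, n1, n2, n3, n4, n5, n6}

EF halt: least fixpoint, start Z0 = {n0, n1, n2, n5}, add states with some successor in Z. Z1 = {n0, n1, n2, n3, n4, n5, n6}; fixed.
Sat(EF halt) = {n0, n1, n2, n3, n4, n5, n6}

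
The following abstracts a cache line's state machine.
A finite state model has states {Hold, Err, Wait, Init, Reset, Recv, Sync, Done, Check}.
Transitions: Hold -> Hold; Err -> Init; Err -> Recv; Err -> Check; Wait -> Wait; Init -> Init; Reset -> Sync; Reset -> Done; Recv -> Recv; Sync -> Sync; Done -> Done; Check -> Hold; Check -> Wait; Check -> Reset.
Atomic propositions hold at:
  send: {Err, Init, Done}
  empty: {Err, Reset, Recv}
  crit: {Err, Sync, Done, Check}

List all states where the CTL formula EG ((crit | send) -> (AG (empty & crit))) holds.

{Hold, Wait, Recv}

Sat(crit | send) = {Err, Init, Sync, Done, Check}
Sat(empty & crit) = {Err}
AG (empty & crit): greatest fixpoint, start Z0 = {Err}, keep only states in Sat with every successor in Z. Z1 = ∅; fixed.
Sat(AG (empty & crit)) = ∅
Sat((crit | send) -> (AG (empty & crit))) = {Hold, Wait, Reset, Recv}
EG ((crit | send) -> (AG (empty & crit))): greatest fixpoint, start Z0 = {Hold, Wait, Reset, Recv}, keep only states in Sat with some successor in Z. Z1 = {Hold, Wait, Recv}; fixed.
Sat(EG ((crit | send) -> (AG (empty & crit)))) = {Hold, Wait, Recv}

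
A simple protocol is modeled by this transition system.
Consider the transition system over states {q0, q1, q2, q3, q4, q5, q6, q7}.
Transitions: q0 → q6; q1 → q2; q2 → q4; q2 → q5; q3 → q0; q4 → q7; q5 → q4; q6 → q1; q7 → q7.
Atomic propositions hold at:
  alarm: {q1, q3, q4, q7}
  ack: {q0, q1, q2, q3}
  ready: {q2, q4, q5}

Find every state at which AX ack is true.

{q1, q3, q6}

Sat(AX ack) = {s : every successor in {q0, q1, q2, q3}} = {q1, q3, q6}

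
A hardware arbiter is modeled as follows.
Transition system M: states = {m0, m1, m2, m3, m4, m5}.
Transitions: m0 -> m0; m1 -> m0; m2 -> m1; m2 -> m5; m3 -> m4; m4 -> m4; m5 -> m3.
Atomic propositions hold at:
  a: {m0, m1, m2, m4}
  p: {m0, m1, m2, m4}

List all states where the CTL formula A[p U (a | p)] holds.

{m0, m1, m2, m4}

Sat(a | p) = {m0, m1, m2, m4}
A[p U (a | p)]: least fixpoint, start Z0 = Sat((a | p)) = {m0, m1, m2, m4}, add states in Sat(p) with every successor in Z. Already a fixed point.
Sat(A[p U (a | p)]) = {m0, m1, m2, m4}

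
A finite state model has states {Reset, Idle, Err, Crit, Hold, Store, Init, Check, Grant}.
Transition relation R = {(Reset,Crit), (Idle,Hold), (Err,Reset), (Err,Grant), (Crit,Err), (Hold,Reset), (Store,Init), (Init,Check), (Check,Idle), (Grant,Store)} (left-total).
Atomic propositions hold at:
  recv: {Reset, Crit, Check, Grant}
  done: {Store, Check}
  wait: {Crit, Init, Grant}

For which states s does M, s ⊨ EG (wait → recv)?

{Reset, Idle, Err, Crit, Hold, Check}

Sat(wait → recv) = {Reset, Idle, Err, Crit, Hold, Store, Check, Grant}
EG (wait → recv): greatest fixpoint, start Z0 = {Reset, Idle, Err, Crit, Hold, Store, Check, Grant}, keep only states in Sat with some successor in Z. Z1 = {Reset, Idle, Err, Crit, Hold, Check, Grant}; Z2 = {Reset, Idle, Err, Crit, Hold, Check}; fixed.
Sat(EG (wait → recv)) = {Reset, Idle, Err, Crit, Hold, Check}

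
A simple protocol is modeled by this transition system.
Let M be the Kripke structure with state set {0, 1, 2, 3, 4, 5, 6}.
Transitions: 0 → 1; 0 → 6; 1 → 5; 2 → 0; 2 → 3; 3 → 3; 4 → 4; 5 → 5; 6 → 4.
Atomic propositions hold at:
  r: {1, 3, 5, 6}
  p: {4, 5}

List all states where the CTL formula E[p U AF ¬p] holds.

{0, 1, 2, 3, 6}

Sat(¬p) = {0, 1, 2, 3, 6}
AF ¬p: least fixpoint, start Z0 = {0, 1, 2, 3, 6}, add states with every successor in Z. Already a fixed point.
Sat(AF ¬p) = {0, 1, 2, 3, 6}
E[p U AF ¬p]: least fixpoint, start Z0 = Sat(AF ¬p) = {0, 1, 2, 3, 6}, add states in Sat(p) with some successor in Z. Already a fixed point.
Sat(E[p U AF ¬p]) = {0, 1, 2, 3, 6}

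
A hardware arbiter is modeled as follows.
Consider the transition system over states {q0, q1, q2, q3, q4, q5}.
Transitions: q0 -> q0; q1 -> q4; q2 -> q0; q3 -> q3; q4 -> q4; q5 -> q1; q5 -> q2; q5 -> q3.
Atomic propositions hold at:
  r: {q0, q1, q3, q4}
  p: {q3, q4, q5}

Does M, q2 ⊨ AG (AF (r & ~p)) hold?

Yes

Sat(~p) = {q0, q1, q2}
Sat(r & ~p) = {q0, q1}
AF (r & ~p): least fixpoint, start Z0 = {q0, q1}, add states with every successor in Z. Z1 = {q0, q1, q2}; fixed.
Sat(AF (r & ~p)) = {q0, q1, q2}
AG (AF (r & ~p)): greatest fixpoint, start Z0 = {q0, q1, q2}, keep only states in Sat with every successor in Z. Z1 = {q0, q2}; fixed.
Sat(AG (AF (r & ~p))) = {q0, q2}
q2 ∈ Sat(AG (AF (r & ~p))) = {q0, q2}, so the formula holds at q2.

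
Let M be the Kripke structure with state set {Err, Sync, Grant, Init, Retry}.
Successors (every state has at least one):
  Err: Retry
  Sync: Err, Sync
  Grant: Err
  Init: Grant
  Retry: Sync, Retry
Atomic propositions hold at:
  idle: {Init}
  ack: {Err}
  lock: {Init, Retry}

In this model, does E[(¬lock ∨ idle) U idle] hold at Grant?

No

Sat(¬lock) = {Err, Sync, Grant}
Sat(¬lock ∨ idle) = {Err, Sync, Grant, Init}
E[(¬lock ∨ idle) U idle]: least fixpoint, start Z0 = Sat(idle) = {Init}, add states in Sat(¬lock ∨ idle) with some successor in Z. Already a fixed point.
Sat(E[(¬lock ∨ idle) U idle]) = {Init}
Grant ∉ Sat(E[(¬lock ∨ idle) U idle]) = {Init}, so the formula does not hold at Grant.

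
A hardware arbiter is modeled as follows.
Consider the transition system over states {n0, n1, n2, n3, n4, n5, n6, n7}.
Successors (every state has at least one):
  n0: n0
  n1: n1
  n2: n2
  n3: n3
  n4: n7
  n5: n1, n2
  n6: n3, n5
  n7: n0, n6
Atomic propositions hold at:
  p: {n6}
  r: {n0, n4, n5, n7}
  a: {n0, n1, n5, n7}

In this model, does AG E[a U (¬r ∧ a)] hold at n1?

Yes

Sat(¬r) = {n1, n2, n3, n6}
Sat(¬r ∧ a) = {n1}
E[a U (¬r ∧ a)]: least fixpoint, start Z0 = Sat((¬r ∧ a)) = {n1}, add states in Sat(a) with some successor in Z. Z1 = {n1, n5}; fixed.
Sat(E[a U (¬r ∧ a)]) = {n1, n5}
AG E[a U (¬r ∧ a)]: greatest fixpoint, start Z0 = {n1, n5}, keep only states in Sat with every successor in Z. Z1 = {n1}; fixed.
Sat(AG E[a U (¬r ∧ a)]) = {n1}
n1 ∈ Sat(AG E[a U (¬r ∧ a)]) = {n1}, so the formula holds at n1.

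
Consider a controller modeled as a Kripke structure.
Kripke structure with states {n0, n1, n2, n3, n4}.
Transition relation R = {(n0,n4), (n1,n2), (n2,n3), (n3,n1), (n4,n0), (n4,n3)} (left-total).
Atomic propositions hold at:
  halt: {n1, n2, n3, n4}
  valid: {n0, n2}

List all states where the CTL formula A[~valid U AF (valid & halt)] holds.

Sat(~valid) = {n1, n3, n4}
Sat(valid & halt) = {n2}
AF (valid & halt): least fixpoint, start Z0 = {n2}, add states with every successor in Z. Z1 = {n1, n2}; Z2 = {n1, n2, n3}; fixed.
Sat(AF (valid & halt)) = {n1, n2, n3}
A[~valid U AF (valid & halt)]: least fixpoint, start Z0 = Sat(AF (valid & halt)) = {n1, n2, n3}, add states in Sat(~valid) with every successor in Z. Already a fixed point.
Sat(A[~valid U AF (valid & halt)]) = {n1, n2, n3}

{n1, n2, n3}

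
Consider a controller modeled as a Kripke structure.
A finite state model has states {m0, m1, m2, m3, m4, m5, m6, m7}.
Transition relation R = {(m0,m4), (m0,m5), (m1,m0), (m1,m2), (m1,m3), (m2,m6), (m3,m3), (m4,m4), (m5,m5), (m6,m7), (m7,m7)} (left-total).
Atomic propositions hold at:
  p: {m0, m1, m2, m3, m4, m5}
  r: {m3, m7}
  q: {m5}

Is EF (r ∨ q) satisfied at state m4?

No

Sat(r ∨ q) = {m3, m5, m7}
EF (r ∨ q): least fixpoint, start Z0 = {m3, m5, m7}, add states with some successor in Z. Z1 = {m0, m1, m3, m5, m6, m7}; Z2 = {m0, m1, m2, m3, m5, m6, m7}; fixed.
Sat(EF (r ∨ q)) = {m0, m1, m2, m3, m5, m6, m7}
m4 ∉ Sat(EF (r ∨ q)) = {m0, m1, m2, m3, m5, m6, m7}, so the formula does not hold at m4.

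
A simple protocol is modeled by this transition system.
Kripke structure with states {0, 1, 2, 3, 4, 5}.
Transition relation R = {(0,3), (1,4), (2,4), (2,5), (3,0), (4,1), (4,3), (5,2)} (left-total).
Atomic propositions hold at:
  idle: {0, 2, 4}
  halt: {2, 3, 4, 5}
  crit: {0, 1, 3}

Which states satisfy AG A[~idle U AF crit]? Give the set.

Sat(~idle) = {1, 3, 5}
AF crit: least fixpoint, start Z0 = {0, 1, 3}, add states with every successor in Z. Z1 = {0, 1, 3, 4}; fixed.
Sat(AF crit) = {0, 1, 3, 4}
A[~idle U AF crit]: least fixpoint, start Z0 = Sat(AF crit) = {0, 1, 3, 4}, add states in Sat(~idle) with every successor in Z. Already a fixed point.
Sat(A[~idle U AF crit]) = {0, 1, 3, 4}
AG A[~idle U AF crit]: greatest fixpoint, start Z0 = {0, 1, 3, 4}, keep only states in Sat with every successor in Z. Already a fixed point.
Sat(AG A[~idle U AF crit]) = {0, 1, 3, 4}

{0, 1, 3, 4}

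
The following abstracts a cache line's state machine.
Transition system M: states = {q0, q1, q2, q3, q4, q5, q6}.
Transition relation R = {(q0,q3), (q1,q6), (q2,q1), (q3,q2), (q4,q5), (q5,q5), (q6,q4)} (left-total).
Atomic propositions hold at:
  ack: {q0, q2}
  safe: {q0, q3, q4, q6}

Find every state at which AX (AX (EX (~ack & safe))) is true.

{q2, q3}

Sat(~ack) = {q1, q3, q4, q5, q6}
Sat(~ack & safe) = {q3, q4, q6}
Sat(EX (~ack & safe)) = {s : some successor in {q3, q4, q6}} = {q0, q1, q6}
Sat(AX (EX (~ack & safe))) = {s : every successor in {q0, q1, q6}} = {q1, q2}
Sat(AX (AX (EX (~ack & safe)))) = {s : every successor in {q1, q2}} = {q2, q3}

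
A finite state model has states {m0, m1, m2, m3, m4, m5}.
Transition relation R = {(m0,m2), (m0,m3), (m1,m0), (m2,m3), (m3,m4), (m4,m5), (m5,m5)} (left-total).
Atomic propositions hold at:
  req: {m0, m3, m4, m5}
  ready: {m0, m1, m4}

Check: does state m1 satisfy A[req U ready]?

Yes

A[req U ready]: least fixpoint, start Z0 = Sat(ready) = {m0, m1, m4}, add states in Sat(req) with every successor in Z. Z1 = {m0, m1, m3, m4}; fixed.
Sat(A[req U ready]) = {m0, m1, m3, m4}
m1 ∈ Sat(A[req U ready]) = {m0, m1, m3, m4}, so the formula holds at m1.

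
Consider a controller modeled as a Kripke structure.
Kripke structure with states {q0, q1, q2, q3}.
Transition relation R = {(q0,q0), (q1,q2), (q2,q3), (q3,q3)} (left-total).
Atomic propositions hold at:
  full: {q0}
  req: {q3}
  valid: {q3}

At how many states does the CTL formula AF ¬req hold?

Sat(¬req) = {q0, q1, q2}
AF ¬req: least fixpoint, start Z0 = {q0, q1, q2}, add states with every successor in Z. Already a fixed point.
Sat(AF ¬req) = {q0, q1, q2}
|Sat(AF ¬req)| = |{q0, q1, q2}| = 3.

3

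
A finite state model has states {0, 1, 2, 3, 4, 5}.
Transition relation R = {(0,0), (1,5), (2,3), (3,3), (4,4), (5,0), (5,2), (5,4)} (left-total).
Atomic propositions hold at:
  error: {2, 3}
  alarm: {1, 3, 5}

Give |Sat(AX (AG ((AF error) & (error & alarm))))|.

AF error: least fixpoint, start Z0 = {2, 3}, add states with every successor in Z. Already a fixed point.
Sat(AF error) = {2, 3}
Sat(error & alarm) = {3}
Sat((AF error) & (error & alarm)) = {3}
AG ((AF error) & (error & alarm)): greatest fixpoint, start Z0 = {3}, keep only states in Sat with every successor in Z. Already a fixed point.
Sat(AG ((AF error) & (error & alarm))) = {3}
Sat(AX (AG ((AF error) & (error & alarm)))) = {s : every successor in {3}} = {2, 3}
|Sat(AX (AG ((AF error) & (error & alarm))))| = |{2, 3}| = 2.

2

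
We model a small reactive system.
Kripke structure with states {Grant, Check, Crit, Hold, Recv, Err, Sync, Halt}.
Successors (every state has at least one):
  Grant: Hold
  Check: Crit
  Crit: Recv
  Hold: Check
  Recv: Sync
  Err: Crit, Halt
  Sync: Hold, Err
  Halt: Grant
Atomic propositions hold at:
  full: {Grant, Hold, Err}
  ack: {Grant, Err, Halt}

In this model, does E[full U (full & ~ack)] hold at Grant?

Sat(~ack) = {Check, Crit, Hold, Recv, Sync}
Sat(full & ~ack) = {Hold}
E[full U (full & ~ack)]: least fixpoint, start Z0 = Sat((full & ~ack)) = {Hold}, add states in Sat(full) with some successor in Z. Z1 = {Grant, Hold}; fixed.
Sat(E[full U (full & ~ack)]) = {Grant, Hold}
Grant ∈ Sat(E[full U (full & ~ack)]) = {Grant, Hold}, so the formula holds at Grant.

Yes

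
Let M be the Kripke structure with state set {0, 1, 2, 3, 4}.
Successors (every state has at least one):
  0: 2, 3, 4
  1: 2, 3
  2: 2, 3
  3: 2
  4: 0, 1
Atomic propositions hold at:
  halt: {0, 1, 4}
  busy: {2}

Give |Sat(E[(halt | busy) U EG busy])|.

4

Sat(halt | busy) = {0, 1, 2, 4}
EG busy: greatest fixpoint, start Z0 = {2}, keep only states in Sat with some successor in Z. Already a fixed point.
Sat(EG busy) = {2}
E[(halt | busy) U EG busy]: least fixpoint, start Z0 = Sat(EG busy) = {2}, add states in Sat(halt | busy) with some successor in Z. Z1 = {0, 1, 2}; Z2 = {0, 1, 2, 4}; fixed.
Sat(E[(halt | busy) U EG busy]) = {0, 1, 2, 4}
|Sat(E[(halt | busy) U EG busy])| = |{0, 1, 2, 4}| = 4.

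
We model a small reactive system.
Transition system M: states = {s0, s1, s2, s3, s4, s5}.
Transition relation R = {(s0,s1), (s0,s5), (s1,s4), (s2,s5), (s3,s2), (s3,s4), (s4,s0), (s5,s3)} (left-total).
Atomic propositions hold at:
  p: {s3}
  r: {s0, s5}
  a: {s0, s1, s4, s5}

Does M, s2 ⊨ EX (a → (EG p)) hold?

EG p: greatest fixpoint, start Z0 = {s3}, keep only states in Sat with some successor in Z. Z1 = ∅; fixed.
Sat(EG p) = ∅
Sat(a → (EG p)) = {s2, s3}
Sat(EX (a → (EG p))) = {s : some successor in {s2, s3}} = {s3, s5}
s2 ∉ Sat(EX (a → (EG p))) = {s3, s5}, so the formula does not hold at s2.

No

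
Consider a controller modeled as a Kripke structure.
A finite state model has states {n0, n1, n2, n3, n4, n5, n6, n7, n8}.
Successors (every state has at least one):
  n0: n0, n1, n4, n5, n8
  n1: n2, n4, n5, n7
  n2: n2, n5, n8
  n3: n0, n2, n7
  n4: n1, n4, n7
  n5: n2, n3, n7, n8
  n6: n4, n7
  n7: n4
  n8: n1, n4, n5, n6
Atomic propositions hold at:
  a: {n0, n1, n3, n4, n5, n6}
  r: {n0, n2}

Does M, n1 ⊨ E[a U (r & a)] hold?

Sat(r & a) = {n0}
E[a U (r & a)]: least fixpoint, start Z0 = Sat((r & a)) = {n0}, add states in Sat(a) with some successor in Z. Z1 = {n0, n3}; Z2 = {n0, n3, n5}; Z3 = {n0, n1, n3, n5}; Z4 = {n0, n1, n3, n4, n5}; Z5 = {n0, n1, n3, n4, n5, n6}; fixed.
Sat(E[a U (r & a)]) = {n0, n1, n3, n4, n5, n6}
n1 ∈ Sat(E[a U (r & a)]) = {n0, n1, n3, n4, n5, n6}, so the formula holds at n1.

Yes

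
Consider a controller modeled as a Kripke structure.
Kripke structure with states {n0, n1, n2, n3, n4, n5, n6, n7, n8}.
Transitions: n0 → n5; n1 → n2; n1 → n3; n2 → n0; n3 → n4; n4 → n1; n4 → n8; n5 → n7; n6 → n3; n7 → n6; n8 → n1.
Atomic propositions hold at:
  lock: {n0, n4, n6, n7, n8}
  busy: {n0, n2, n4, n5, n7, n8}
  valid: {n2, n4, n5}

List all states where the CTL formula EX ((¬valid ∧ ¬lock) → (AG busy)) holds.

{n0, n1, n2, n3, n4, n5, n7}

Sat(¬valid) = {n0, n1, n3, n6, n7, n8}
Sat(¬lock) = {n1, n2, n3, n5}
Sat(¬valid ∧ ¬lock) = {n1, n3}
AG busy: greatest fixpoint, start Z0 = {n0, n2, n4, n5, n7, n8}, keep only states in Sat with every successor in Z. Z1 = {n0, n2, n5}; Z2 = {n0, n2}; Z3 = {n2}; Z4 = ∅; fixed.
Sat(AG busy) = ∅
Sat((¬valid ∧ ¬lock) → (AG busy)) = {n0, n2, n4, n5, n6, n7, n8}
Sat(EX ((¬valid ∧ ¬lock) → (AG busy))) = {s : some successor in {n0, n2, n4, n5, n6, n7, n8}} = {n0, n1, n2, n3, n4, n5, n7}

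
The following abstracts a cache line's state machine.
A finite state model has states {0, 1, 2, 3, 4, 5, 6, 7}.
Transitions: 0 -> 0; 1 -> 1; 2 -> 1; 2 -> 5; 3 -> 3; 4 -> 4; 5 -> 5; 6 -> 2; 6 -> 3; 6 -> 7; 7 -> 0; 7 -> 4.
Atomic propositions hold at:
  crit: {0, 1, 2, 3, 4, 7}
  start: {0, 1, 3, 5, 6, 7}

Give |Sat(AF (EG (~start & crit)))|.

1

Sat(~start) = {2, 4}
Sat(~start & crit) = {2, 4}
EG (~start & crit): greatest fixpoint, start Z0 = {2, 4}, keep only states in Sat with some successor in Z. Z1 = {4}; fixed.
Sat(EG (~start & crit)) = {4}
AF (EG (~start & crit)): least fixpoint, start Z0 = {4}, add states with every successor in Z. Already a fixed point.
Sat(AF (EG (~start & crit))) = {4}
|Sat(AF (EG (~start & crit)))| = |{4}| = 1.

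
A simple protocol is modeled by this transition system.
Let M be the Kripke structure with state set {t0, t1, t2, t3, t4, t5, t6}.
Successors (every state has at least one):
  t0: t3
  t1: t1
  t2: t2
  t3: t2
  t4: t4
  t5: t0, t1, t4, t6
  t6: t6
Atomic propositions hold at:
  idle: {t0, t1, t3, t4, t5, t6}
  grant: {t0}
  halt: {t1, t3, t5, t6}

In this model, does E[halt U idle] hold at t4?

E[halt U idle]: least fixpoint, start Z0 = Sat(idle) = {t0, t1, t3, t4, t5, t6}, add states in Sat(halt) with some successor in Z. Already a fixed point.
Sat(E[halt U idle]) = {t0, t1, t3, t4, t5, t6}
t4 ∈ Sat(E[halt U idle]) = {t0, t1, t3, t4, t5, t6}, so the formula holds at t4.

Yes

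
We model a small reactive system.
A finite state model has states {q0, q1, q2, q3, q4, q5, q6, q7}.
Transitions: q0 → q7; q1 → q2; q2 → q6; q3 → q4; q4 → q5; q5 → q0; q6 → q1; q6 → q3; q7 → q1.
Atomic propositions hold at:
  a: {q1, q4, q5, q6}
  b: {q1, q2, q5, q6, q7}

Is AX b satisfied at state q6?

Sat(AX b) = {s : every successor in {q1, q2, q5, q6, q7}} = {q0, q1, q2, q4, q7}
q6 ∉ Sat(AX b) = {q0, q1, q2, q4, q7}, so the formula does not hold at q6.

No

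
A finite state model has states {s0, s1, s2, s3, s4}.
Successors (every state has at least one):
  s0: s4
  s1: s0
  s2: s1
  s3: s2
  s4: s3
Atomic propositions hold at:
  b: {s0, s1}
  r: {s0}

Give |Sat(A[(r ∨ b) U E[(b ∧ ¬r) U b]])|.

Sat(r ∨ b) = {s0, s1}
Sat(¬r) = {s1, s2, s3, s4}
Sat(b ∧ ¬r) = {s1}
E[(b ∧ ¬r) U b]: least fixpoint, start Z0 = Sat(b) = {s0, s1}, add states in Sat(b ∧ ¬r) with some successor in Z. Already a fixed point.
Sat(E[(b ∧ ¬r) U b]) = {s0, s1}
A[(r ∨ b) U E[(b ∧ ¬r) U b]]: least fixpoint, start Z0 = Sat(E[(b ∧ ¬r) U b]) = {s0, s1}, add states in Sat(r ∨ b) with every successor in Z. Already a fixed point.
Sat(A[(r ∨ b) U E[(b ∧ ¬r) U b]]) = {s0, s1}
|Sat(A[(r ∨ b) U E[(b ∧ ¬r) U b]])| = |{s0, s1}| = 2.

2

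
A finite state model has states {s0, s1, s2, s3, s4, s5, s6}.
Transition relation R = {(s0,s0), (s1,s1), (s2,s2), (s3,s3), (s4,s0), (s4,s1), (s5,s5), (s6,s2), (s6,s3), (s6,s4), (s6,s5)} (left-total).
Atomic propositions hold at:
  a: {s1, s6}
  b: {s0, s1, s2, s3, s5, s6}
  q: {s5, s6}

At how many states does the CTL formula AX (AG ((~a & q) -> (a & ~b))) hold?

Sat(~a) = {s0, s2, s3, s4, s5}
Sat(~a & q) = {s5}
Sat(~b) = {s4}
Sat(a & ~b) = ∅
Sat((~a & q) -> (a & ~b)) = {s0, s1, s2, s3, s4, s6}
AG ((~a & q) -> (a & ~b)): greatest fixpoint, start Z0 = {s0, s1, s2, s3, s4, s6}, keep only states in Sat with every successor in Z. Z1 = {s0, s1, s2, s3, s4}; fixed.
Sat(AG ((~a & q) -> (a & ~b))) = {s0, s1, s2, s3, s4}
Sat(AX (AG ((~a & q) -> (a & ~b)))) = {s : every successor in {s0, s1, s2, s3, s4}} = {s0, s1, s2, s3, s4}
|Sat(AX (AG ((~a & q) -> (a & ~b))))| = |{s0, s1, s2, s3, s4}| = 5.

5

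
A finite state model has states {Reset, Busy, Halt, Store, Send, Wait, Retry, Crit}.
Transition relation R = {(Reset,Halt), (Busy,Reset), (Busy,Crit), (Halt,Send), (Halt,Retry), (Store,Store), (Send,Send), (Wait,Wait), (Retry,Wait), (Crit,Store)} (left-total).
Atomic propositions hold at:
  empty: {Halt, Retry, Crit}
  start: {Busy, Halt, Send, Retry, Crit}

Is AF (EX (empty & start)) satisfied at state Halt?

Yes

Sat(empty & start) = {Halt, Retry, Crit}
Sat(EX (empty & start)) = {s : some successor in {Halt, Retry, Crit}} = {Reset, Busy, Halt}
AF (EX (empty & start)): least fixpoint, start Z0 = {Reset, Busy, Halt}, add states with every successor in Z. Already a fixed point.
Sat(AF (EX (empty & start))) = {Reset, Busy, Halt}
Halt ∈ Sat(AF (EX (empty & start))) = {Reset, Busy, Halt}, so the formula holds at Halt.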